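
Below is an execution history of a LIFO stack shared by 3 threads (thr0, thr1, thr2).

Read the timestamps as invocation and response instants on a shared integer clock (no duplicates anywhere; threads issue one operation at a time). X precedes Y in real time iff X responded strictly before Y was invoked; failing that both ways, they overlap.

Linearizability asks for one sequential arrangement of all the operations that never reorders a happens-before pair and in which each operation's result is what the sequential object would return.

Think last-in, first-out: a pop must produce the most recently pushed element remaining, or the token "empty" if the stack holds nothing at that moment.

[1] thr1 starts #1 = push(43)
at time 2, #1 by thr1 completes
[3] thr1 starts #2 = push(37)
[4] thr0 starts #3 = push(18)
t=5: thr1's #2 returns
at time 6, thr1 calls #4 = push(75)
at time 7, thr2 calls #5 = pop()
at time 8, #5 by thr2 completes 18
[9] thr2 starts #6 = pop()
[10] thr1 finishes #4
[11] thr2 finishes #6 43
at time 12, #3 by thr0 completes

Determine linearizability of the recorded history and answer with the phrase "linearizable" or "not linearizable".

prefix check: 1..10 passes, 1..11 fails once #6's time-11 response joins
5 completed operations, 3 real-time-consistent orders — every LIFO stack replay fails
include/drop combinations of the 1 pending operation (#3) were all tried; none helps
sample order #1, #2, #4, #5, #6 (pending dropped) stalls at step 4 — #5 pop() → 18 has no legal effect
sample order #1, #2, #5, #4, #6 (pending dropped) stalls at step 3 — #5 pop() → 18 has no legal effect

not linearizable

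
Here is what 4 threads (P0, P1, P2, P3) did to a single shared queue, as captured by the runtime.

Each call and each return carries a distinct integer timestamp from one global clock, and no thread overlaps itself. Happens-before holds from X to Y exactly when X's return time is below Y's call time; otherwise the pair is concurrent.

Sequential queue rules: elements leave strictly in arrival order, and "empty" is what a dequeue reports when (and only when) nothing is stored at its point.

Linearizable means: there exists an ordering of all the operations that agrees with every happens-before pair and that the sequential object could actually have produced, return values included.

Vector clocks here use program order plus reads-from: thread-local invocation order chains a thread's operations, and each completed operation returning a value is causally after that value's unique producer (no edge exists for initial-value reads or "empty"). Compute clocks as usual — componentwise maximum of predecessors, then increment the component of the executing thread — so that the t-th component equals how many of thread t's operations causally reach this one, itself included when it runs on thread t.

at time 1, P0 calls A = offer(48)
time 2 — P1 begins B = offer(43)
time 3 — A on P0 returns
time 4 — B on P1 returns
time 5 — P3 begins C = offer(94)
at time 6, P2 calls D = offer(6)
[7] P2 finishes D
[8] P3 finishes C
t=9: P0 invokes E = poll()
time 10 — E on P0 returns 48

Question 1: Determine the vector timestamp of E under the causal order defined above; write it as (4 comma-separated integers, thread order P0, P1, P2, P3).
(2, 0, 0, 0)

no predecessors for C (invoked 5): P3 increments from zero → (0, 0, 0, 1)
no predecessors for D (invoked 6): P2 increments from zero → (0, 0, 1, 0)
no predecessors for B (invoked 2): P1 increments from zero → (0, 1, 0, 0)
no predecessors for A (invoked 1): P0 increments from zero → (1, 0, 0, 0)
E, invoked 9, takes VC(A)=(1, 0, 0, 0) under max, adds 1 for P0 → (2, 0, 0, 0)
target: VC(E) = (2, 0, 0, 0)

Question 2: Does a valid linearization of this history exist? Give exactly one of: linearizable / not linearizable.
linearizable

witness order: A, B, C, D, E
1. A offer(48), leaving queue <48>
2. B offer(43), leaving queue <48,43>
3. C offer(94), leaving queue <48,43,94>
4. D offer(6), leaving queue <48,43,94,6>
5. E poll() → 48, leaving queue <43,94,6>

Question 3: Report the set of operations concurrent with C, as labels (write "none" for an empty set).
D

C runs from 5 to 8; window-overlapping ops are concurrent
A [1,3]: before
B [2,4]: before
D [6,7]: concurrent
E [9,10]: after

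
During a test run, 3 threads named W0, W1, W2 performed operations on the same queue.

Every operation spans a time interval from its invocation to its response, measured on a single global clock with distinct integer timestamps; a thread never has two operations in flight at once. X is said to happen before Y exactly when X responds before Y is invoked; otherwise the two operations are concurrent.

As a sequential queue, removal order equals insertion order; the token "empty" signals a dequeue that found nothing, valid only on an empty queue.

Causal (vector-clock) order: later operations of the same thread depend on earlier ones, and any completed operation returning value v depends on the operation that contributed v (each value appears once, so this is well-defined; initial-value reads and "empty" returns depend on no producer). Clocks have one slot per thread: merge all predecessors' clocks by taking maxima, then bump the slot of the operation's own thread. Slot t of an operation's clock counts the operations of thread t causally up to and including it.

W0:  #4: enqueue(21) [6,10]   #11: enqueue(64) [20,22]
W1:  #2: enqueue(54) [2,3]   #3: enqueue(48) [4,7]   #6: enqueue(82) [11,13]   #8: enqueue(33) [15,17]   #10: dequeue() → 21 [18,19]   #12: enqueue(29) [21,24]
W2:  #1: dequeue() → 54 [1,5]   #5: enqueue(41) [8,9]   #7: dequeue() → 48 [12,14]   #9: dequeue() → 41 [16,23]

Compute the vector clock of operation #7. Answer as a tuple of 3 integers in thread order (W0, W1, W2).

VC(#2, invoked at 2): no causal predecessors; +1 on W1 → (0, 1, 0)
VC(#4, invoked at 6): no causal predecessors; +1 on W0 → (1, 0, 0)
invoked at 1, #1 merges VC(#2)=(0, 1, 0) and bumps W2's slot → (0, 1, 1)
invoked at 4, #3 merges VC(#2)=(0, 1, 0) and bumps W1's slot → (0, 2, 0)
invoked at 20, #11 merges VC(#4)=(1, 0, 0) and bumps W0's slot → (2, 0, 0)
invoked at 8, #5 merges VC(#1)=(0, 1, 1) and bumps W2's slot → (0, 1, 2)
invoked at 11, #6 merges VC(#3)=(0, 2, 0) and bumps W1's slot → (0, 3, 0)
invoked at 15, #8 merges VC(#6)=(0, 3, 0) and bumps W1's slot → (0, 4, 0)
invoked at 12, #7 merges VC(#3)=(0, 2, 0), VC(#5)=(0, 1, 2) and bumps W2's slot → (0, 2, 3)
invoked at 16, #9 merges VC(#5)=(0, 1, 2), VC(#7)=(0, 2, 3) and bumps W2's slot → (0, 2, 4)
invoked at 18, #10 merges VC(#4)=(1, 0, 0), VC(#8)=(0, 4, 0) and bumps W1's slot → (1, 5, 0)
invoked at 21, #12 merges VC(#10)=(1, 5, 0) and bumps W1's slot → (1, 6, 0)
target: VC(#7) = (0, 2, 3)

(0, 2, 3)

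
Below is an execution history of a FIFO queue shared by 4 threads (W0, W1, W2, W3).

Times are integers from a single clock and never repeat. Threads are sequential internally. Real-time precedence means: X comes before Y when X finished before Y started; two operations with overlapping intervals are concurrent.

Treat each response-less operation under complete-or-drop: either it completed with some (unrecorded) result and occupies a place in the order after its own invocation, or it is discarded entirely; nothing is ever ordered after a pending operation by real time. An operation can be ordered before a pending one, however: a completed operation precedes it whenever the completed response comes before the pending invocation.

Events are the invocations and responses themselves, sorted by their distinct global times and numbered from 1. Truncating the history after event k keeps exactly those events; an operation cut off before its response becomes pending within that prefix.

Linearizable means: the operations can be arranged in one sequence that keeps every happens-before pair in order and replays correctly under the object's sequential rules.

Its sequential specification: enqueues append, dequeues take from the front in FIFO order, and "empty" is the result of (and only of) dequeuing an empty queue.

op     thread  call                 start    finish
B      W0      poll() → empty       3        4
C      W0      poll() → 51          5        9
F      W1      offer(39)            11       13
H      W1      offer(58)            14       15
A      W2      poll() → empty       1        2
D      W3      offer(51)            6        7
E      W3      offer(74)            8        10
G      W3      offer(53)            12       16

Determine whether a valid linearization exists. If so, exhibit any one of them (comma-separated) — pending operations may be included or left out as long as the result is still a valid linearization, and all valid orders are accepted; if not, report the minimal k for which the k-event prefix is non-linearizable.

after step 1 (A poll() → empty): queue <>
after step 2 (B poll() → empty): queue <>
after step 3 (D offer(51)): queue <51>
after step 4 (C poll() → 51): queue <>
after step 5 (E offer(74)): queue <74>
after step 6 (F offer(39)): queue <74,39>
after step 7 (G offer(53)): queue <74,39,53>
after step 8 (H offer(58)): queue <74,39,53,58>

linearizable — witness: A, B, D, C, E, F, G, H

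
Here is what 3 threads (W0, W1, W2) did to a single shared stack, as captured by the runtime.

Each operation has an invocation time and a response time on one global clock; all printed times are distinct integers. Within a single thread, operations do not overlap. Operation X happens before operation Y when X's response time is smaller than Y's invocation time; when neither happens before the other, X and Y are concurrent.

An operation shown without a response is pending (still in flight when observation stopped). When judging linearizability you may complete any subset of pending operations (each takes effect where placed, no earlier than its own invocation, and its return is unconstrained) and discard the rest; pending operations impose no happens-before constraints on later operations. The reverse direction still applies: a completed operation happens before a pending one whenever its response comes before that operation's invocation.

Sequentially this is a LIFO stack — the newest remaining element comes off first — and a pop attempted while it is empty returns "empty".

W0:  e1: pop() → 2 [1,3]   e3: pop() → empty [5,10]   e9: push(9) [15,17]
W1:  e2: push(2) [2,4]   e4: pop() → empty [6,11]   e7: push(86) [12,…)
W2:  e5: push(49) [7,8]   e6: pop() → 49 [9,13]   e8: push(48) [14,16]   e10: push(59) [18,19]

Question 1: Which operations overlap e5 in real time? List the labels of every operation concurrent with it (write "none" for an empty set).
Answer: e3, e4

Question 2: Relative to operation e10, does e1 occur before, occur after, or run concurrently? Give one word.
Answer: before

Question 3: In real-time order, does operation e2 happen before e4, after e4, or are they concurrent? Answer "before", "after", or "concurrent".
Answer: before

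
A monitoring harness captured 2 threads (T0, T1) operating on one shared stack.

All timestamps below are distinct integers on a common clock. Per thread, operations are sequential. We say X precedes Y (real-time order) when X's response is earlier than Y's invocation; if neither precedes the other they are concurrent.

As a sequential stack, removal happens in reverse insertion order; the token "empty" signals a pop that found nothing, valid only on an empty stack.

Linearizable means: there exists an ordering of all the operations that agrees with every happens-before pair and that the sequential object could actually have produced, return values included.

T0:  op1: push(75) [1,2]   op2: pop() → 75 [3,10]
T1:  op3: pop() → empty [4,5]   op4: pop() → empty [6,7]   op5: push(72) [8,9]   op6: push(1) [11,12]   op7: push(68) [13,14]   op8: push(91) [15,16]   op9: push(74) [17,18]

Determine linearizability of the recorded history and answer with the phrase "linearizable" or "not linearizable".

a witness: op1, op2, op3, op4, op5, op6, op7, op8, op9
1. op1 push(75), leaving stack <75>
2. op2 pop() → 75, leaving stack <>
3. op3 pop() → empty, leaving stack <>
4. op4 pop() → empty, leaving stack <>
5. op5 push(72), leaving stack <72>
6. op6 push(1), leaving stack <72,1>
7. op7 push(68), leaving stack <72,1,68>
8. op8 push(91), leaving stack <72,1,68,91>
9. op9 push(74), leaving stack <72,1,68,91,74>

linearizable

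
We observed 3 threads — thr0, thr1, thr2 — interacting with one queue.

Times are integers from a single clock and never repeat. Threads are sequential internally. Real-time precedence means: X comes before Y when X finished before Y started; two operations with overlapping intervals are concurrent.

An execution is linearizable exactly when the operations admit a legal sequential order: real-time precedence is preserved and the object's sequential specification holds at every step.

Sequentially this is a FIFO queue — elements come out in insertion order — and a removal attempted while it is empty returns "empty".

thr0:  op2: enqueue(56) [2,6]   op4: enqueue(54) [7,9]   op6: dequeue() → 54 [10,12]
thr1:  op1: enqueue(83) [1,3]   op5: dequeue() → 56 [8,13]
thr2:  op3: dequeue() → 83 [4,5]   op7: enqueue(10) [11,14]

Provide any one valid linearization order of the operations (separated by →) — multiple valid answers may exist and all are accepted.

op1 → op2 → op3 → op4 → op5 → op6 → op7

1. op1 enqueue(83), leaving queue <83>
2. op2 enqueue(56), leaving queue <83,56>
3. op3 dequeue() → 83, leaving queue <56>
4. op4 enqueue(54), leaving queue <56,54>
5. op5 dequeue() → 56, leaving queue <54>
6. op6 dequeue() → 54, leaving queue <>
7. op7 enqueue(10), leaving queue <10>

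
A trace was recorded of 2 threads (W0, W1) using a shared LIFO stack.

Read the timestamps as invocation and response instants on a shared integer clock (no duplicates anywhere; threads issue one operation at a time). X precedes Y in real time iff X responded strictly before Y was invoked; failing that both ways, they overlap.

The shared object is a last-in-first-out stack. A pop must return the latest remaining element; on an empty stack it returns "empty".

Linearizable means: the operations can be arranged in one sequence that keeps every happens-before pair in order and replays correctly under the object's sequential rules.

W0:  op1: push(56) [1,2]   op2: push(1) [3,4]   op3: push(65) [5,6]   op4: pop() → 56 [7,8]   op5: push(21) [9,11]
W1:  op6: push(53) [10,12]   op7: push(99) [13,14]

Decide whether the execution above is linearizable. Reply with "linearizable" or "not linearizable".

not linearizable

through event 7 a valid linearization exists; event 8 (op4 responding at time 8) ends that
a single order respects real time; the 4 completed LIFO stack operations fail replay along it
e.g. op1, op2, op3, op4: illegal at step 4, since op4 pop() → 56 cannot apply there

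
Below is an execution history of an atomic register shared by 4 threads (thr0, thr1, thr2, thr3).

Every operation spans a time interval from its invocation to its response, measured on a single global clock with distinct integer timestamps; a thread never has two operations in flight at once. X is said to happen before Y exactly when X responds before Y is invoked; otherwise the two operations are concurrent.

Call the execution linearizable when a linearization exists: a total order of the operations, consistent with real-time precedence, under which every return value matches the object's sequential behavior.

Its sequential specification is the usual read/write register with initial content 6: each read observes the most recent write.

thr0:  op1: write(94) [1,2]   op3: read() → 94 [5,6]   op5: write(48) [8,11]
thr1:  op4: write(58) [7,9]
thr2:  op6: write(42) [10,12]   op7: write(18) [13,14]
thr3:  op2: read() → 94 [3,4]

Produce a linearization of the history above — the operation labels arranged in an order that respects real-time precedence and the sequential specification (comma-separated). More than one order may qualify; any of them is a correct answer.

op1, op2, op3, op4, op5, op6, op7

after step 1 (op1 write(94)): value 94
after step 2 (op2 read() → 94): value 94
after step 3 (op3 read() → 94): value 94
after step 4 (op4 write(58)): value 58
after step 5 (op5 write(48)): value 48
after step 6 (op6 write(42)): value 42
after step 7 (op7 write(18)): value 18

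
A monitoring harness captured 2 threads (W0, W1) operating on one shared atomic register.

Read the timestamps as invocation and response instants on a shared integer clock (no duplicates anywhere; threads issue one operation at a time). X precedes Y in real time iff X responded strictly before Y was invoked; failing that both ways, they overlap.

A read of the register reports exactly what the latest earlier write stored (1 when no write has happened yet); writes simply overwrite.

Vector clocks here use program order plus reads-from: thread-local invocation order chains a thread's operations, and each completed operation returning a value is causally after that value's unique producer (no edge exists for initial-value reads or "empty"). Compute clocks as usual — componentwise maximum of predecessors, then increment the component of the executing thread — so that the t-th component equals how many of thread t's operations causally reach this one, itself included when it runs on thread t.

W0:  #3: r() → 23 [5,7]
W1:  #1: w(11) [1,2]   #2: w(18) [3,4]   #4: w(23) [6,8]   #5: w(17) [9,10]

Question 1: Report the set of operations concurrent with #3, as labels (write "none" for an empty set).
#4

concurrent with #3 ([5,7]): every op whose interval crosses 5..7
#1 [1,2]: before
#2 [3,4]: before
#4 [6,8]: concurrent
#5 [9,10]: after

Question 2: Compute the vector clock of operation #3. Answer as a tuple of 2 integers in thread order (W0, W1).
(1, 3)

VC(#1, invoked at 1): no causal predecessors; +1 on W1 → (0, 1)
#2 (invocation 3): componentwise max over VC(#1)=(0, 1), +1 at W1, giving (0, 2)
#4 (invocation 6): componentwise max over VC(#2)=(0, 2), +1 at W1, giving (0, 3)
#5 (invocation 9): componentwise max over VC(#4)=(0, 3), +1 at W1, giving (0, 4)
#3 (invocation 5): componentwise max over VC(#4)=(0, 3), +1 at W0, giving (1, 3)
target: VC(#3) = (1, 3)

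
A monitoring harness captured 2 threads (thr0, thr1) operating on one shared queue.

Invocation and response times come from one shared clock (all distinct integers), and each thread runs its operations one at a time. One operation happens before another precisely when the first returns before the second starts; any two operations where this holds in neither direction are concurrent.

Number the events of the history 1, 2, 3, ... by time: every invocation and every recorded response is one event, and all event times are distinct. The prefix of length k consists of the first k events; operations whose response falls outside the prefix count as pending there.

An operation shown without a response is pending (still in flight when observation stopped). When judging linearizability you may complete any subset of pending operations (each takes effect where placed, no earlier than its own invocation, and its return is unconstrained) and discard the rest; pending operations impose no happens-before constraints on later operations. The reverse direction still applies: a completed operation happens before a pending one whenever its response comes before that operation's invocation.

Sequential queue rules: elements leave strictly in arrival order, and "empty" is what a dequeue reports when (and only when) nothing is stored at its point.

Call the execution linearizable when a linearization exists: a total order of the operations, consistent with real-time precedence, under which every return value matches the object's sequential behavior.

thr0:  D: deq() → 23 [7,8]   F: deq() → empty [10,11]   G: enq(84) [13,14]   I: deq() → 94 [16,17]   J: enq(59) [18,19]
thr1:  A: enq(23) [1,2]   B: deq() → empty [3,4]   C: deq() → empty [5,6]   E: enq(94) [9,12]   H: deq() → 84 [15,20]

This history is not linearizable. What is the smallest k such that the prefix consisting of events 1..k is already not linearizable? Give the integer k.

4

events 1..3 are linearizable; a witness order is A:
1. A enq(23), leaving queue <23>
with event 4 included (B responding at time 4), all real-time-consistent orders fail
for example A, B fails at step 2: B deq() → empty is not legal there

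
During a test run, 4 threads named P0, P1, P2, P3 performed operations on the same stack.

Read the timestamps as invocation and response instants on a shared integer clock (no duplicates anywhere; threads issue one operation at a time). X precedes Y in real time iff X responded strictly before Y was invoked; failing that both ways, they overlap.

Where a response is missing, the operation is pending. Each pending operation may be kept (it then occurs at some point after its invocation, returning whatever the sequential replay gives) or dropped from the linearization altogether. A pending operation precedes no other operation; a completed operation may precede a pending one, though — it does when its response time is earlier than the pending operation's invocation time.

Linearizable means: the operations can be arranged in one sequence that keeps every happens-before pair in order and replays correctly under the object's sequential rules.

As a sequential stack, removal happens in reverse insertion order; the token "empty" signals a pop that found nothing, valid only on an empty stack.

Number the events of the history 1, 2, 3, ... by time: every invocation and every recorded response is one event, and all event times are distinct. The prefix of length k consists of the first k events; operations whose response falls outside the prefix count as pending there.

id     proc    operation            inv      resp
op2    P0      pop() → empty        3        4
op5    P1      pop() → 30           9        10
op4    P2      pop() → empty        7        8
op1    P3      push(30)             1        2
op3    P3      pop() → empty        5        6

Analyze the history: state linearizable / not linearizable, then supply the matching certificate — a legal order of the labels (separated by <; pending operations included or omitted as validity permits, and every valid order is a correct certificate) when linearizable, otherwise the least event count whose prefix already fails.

events 1..3 are fine; event 4 — the response of op2 at time 4 — makes the prefix non-linearizable
exactly one order of the 2 completed ops respects real time; the stack replay fails
one such order, op1, op2, breaks at step 2 where op2 pop() → empty is illegal

not linearizable — minimal violating prefix: 4 events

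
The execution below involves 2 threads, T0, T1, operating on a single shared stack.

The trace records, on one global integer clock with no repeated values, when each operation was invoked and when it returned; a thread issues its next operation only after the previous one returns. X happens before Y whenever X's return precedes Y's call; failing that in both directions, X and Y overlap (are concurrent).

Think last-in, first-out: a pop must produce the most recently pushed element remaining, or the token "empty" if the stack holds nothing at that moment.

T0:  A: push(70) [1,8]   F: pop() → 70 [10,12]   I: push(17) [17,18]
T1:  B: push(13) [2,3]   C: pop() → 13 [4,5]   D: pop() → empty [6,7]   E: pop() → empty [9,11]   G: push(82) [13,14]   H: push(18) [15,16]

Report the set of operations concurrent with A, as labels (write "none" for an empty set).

A spans [1,8]: anything still running between times 1 and 8 counts as concurrent
B [2,3]: concurrent
C [4,5]: concurrent
D [6,7]: concurrent
E [9,11]: after
F [10,12]: after
G [13,14]: after
H [15,16]: after
I [17,18]: after

B, C, D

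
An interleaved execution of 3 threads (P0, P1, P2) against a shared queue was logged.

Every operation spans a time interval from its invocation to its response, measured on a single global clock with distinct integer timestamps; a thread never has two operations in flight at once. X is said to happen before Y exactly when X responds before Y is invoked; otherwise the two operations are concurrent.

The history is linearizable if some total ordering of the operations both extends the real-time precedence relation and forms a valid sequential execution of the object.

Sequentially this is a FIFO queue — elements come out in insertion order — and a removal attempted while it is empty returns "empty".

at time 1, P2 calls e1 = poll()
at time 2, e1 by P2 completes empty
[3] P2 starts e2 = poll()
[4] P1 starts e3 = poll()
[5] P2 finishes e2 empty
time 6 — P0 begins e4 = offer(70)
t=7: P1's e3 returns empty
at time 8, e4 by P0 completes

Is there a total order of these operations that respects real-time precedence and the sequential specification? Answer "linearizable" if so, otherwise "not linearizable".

linearizable

one valid linearization: e1, e2, e3, e4
1. e1 poll() → empty, leaving queue <>
2. e2 poll() → empty, leaving queue <>
3. e3 poll() → empty, leaving queue <>
4. e4 offer(70), leaving queue <70>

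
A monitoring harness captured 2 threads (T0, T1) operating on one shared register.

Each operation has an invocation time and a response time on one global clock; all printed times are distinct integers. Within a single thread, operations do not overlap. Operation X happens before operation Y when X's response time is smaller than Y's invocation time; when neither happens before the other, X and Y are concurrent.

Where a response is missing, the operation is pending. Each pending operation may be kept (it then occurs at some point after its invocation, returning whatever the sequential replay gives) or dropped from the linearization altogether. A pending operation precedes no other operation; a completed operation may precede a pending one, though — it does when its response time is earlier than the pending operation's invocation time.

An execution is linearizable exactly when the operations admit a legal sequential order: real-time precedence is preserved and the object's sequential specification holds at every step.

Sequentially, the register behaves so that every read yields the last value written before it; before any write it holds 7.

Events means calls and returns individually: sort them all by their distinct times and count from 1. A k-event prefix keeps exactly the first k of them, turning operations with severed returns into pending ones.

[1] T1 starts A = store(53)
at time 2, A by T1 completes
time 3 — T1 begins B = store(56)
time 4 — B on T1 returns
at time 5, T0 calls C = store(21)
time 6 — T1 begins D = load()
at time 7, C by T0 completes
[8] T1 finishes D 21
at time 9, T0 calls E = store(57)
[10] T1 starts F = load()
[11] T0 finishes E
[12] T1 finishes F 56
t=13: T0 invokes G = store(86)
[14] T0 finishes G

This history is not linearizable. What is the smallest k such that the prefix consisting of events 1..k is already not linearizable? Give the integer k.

12

events 1..11 are still linearizable — one witness is A, B, C, D, E:
1. A store(53), leaving value 53
2. B store(56), leaving value 56
3. C store(21), leaving value 21
4. D load() → 21, leaving value 21
5. E store(57), leaving value 57
event 12 — F's response, time 12 — after it, nothing linearizes
one such order, A, B, C, D, E, F, breaks at step 6 where F load() → 56 is illegal
one such order, A, B, C, D, F, E, breaks at step 5 where F load() → 56 is illegal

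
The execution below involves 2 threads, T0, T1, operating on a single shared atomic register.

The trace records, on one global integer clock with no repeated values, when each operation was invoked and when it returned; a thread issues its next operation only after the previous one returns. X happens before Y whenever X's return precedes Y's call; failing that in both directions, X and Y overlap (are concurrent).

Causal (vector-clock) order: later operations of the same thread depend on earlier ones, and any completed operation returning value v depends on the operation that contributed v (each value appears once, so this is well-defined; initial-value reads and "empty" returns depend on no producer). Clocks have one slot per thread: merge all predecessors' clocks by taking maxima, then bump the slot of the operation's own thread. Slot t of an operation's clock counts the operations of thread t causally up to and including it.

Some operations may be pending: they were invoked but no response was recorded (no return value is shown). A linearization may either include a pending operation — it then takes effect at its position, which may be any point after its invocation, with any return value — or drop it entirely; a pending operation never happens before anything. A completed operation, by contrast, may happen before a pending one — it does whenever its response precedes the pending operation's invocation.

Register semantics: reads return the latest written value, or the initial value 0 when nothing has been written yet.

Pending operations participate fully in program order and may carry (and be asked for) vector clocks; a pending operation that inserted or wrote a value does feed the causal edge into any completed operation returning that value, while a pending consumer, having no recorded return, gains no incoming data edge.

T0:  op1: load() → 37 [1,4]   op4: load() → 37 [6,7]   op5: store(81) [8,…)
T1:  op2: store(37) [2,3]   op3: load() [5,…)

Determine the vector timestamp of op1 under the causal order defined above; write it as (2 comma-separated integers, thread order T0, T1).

(1, 1)

invoked at 2, op2 has no predecessors; its own T1 bump gives (0, 1)
merge at op3 (invoked 5): VC(op2)=(0, 1), own-thread bump on T1 → (0, 2)
merge at op1 (invoked 1): VC(op2)=(0, 1), own-thread bump on T0 → (1, 1)
merge at op4 (invoked 6): VC(op1)=(1, 1), VC(op2)=(0, 1), own-thread bump on T0 → (2, 1)
merge at op5 (invoked 8): VC(op4)=(2, 1), own-thread bump on T0 → (3, 1)
target: VC(op1) = (1, 1)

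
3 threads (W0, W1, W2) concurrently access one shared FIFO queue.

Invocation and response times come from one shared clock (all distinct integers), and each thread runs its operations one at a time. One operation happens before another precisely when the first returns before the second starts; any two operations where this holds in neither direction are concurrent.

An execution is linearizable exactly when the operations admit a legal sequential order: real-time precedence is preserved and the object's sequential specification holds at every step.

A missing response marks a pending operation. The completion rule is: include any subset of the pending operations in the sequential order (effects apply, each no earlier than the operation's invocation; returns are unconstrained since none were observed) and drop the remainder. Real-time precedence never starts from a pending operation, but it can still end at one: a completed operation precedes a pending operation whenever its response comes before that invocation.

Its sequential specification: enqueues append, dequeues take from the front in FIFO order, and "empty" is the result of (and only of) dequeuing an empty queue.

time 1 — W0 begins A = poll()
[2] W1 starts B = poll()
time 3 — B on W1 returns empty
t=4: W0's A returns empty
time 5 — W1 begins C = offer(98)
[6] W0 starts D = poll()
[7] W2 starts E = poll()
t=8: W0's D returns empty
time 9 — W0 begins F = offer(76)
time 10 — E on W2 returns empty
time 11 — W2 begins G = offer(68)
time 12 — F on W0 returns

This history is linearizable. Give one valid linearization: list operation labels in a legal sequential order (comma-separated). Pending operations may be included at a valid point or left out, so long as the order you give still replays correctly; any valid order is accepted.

A, B, D, E, C, F

after step 1 (A poll() → empty): queue <>
after step 2 (B poll() → empty): queue <>
after step 3 (D poll() → empty): queue <>
after step 4 (E poll() → empty): queue <>
after step 5 (C offer(98) (pending, included)): queue <98>
after step 6 (F offer(76)): queue <98,76>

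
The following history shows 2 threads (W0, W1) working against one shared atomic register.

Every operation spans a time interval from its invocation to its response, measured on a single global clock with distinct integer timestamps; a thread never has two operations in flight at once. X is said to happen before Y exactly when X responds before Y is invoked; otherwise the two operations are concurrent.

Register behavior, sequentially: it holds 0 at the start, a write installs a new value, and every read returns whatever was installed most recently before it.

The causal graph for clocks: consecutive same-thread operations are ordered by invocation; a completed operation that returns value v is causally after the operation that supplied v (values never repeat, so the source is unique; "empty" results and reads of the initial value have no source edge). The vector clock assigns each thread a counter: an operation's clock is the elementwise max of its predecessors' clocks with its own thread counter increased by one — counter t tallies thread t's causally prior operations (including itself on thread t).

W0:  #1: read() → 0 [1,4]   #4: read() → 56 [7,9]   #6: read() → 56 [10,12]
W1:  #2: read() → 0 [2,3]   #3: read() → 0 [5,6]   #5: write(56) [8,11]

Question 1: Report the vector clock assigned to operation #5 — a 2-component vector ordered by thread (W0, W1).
no predecessors for #2 (invoked 2): W1 increments from zero → (0, 1)
no predecessors for #1 (invoked 1): W0 increments from zero → (1, 0)
#3 (invocation 5): componentwise max over VC(#2)=(0, 1), +1 at W1, giving (0, 2)
#5 (invocation 8): componentwise max over VC(#3)=(0, 2), +1 at W1, giving (0, 3)
#4 (invocation 7): componentwise max over VC(#1)=(1, 0), VC(#5)=(0, 3), +1 at W0, giving (2, 3)
#6 (invocation 10): componentwise max over VC(#4)=(2, 3), VC(#5)=(0, 3), +1 at W0, giving (3, 3)
target: VC(#5) = (0, 3)

(0, 3)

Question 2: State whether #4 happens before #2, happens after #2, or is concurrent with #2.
#4 spans [7,9], #2 spans [2,3]
resp(#2)=3 < inv(#4)=7

after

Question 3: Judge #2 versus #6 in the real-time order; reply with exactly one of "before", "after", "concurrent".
#2 spans [2,3], #6 spans [10,12]
resp(#2)=3 < inv(#6)=10

before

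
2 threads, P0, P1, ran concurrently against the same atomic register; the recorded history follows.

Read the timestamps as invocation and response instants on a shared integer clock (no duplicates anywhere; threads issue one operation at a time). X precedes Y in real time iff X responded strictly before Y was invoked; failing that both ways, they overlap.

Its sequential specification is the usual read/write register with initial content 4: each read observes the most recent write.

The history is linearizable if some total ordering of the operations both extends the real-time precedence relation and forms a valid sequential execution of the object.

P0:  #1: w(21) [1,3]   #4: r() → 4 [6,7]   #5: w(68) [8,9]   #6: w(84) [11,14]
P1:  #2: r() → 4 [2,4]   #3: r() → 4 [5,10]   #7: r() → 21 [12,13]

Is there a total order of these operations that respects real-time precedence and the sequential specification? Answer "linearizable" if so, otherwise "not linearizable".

not linearizable

through event 6 a valid linearization exists; event 7 (#4 responding at time 7) ends that
no legal order exists: 2 real-time-consistent candidates over 3 completed atomic register operations, all rejected
including or dropping the 1 pending operation (#3) in any combination fails
one such order, #1, #2, #4 (pending dropped), breaks at step 2 where #2 r() → 4 is illegal
one such order, #2, #1, #4 (pending dropped), breaks at step 3 where #4 r() → 4 is illegal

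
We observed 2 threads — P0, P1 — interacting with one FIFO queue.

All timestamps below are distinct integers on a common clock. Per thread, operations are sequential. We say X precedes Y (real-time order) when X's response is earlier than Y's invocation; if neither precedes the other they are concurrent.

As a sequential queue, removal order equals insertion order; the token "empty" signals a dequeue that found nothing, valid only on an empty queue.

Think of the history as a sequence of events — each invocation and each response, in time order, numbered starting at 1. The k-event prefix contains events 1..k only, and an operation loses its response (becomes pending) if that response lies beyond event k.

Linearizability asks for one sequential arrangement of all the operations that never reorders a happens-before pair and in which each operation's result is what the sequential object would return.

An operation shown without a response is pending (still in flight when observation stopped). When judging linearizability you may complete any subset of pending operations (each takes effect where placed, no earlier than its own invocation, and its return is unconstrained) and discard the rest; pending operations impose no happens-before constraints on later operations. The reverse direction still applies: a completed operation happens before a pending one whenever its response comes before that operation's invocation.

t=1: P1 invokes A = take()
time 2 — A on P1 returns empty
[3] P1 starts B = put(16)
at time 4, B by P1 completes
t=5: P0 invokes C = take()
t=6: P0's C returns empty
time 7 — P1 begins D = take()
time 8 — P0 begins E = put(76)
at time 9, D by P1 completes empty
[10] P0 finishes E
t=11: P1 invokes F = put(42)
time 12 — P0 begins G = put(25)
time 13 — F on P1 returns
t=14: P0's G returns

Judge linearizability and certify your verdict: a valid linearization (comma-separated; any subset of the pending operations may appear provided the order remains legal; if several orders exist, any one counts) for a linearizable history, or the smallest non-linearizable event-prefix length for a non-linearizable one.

already the first 6 events (up to C's response at time 6) admit no linearization; the first 5 still do
one real-time candidate order over the 3 completed operations — the FIFO queue replay rejects it
for example A, B, C fails at step 3: C take() → empty is not legal there

not linearizable — minimal violating prefix: 6 events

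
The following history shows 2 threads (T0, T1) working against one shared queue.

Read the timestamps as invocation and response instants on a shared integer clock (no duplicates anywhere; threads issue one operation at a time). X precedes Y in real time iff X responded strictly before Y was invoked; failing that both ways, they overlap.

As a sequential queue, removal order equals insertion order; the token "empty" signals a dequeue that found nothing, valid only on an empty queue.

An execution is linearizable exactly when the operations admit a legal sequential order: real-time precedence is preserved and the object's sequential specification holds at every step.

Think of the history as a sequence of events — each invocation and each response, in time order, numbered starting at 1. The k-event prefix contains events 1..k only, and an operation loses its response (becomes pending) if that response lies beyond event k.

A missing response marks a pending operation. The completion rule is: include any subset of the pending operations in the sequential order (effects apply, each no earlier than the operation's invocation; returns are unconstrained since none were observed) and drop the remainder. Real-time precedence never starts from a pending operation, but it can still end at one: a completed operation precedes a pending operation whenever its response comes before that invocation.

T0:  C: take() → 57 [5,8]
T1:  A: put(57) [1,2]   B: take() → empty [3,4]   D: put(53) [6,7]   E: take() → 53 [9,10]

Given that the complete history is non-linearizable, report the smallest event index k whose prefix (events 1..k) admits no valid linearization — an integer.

4

events 1..3 are still linearizable — one witness is A:
1. A put(57), leaving queue <57>
once event 4 joins (B's response, time 4), exhaustive search finds no witness
take A, B: step 2 already fails, because B take() → empty cannot occur there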